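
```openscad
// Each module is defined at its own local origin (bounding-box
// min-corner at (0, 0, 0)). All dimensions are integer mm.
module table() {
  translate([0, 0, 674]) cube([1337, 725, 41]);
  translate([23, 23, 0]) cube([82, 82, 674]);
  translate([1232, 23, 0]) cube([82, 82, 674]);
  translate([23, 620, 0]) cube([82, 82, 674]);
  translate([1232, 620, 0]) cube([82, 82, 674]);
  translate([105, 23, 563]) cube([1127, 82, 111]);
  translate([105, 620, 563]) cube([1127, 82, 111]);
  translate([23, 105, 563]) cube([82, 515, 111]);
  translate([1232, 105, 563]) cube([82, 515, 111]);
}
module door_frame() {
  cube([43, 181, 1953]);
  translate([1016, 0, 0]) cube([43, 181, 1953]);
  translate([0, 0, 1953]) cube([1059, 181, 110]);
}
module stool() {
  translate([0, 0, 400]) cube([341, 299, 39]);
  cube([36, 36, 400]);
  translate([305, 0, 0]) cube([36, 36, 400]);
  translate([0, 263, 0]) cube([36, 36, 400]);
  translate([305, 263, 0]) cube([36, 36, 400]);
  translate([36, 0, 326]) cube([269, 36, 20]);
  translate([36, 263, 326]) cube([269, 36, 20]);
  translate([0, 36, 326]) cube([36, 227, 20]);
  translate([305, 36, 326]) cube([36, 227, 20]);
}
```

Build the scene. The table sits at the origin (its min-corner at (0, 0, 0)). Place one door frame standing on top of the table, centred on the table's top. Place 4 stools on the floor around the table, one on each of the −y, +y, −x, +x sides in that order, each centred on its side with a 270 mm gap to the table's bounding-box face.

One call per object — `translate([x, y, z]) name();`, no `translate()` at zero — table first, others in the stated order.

table();
translate([139, 272, 715]) door_frame();
translate([498, -569, 0]) stool();
translate([498, 995, 0]) stool();
translate([-611, 213, 0]) stool();
translate([1607, 213, 0]) stool();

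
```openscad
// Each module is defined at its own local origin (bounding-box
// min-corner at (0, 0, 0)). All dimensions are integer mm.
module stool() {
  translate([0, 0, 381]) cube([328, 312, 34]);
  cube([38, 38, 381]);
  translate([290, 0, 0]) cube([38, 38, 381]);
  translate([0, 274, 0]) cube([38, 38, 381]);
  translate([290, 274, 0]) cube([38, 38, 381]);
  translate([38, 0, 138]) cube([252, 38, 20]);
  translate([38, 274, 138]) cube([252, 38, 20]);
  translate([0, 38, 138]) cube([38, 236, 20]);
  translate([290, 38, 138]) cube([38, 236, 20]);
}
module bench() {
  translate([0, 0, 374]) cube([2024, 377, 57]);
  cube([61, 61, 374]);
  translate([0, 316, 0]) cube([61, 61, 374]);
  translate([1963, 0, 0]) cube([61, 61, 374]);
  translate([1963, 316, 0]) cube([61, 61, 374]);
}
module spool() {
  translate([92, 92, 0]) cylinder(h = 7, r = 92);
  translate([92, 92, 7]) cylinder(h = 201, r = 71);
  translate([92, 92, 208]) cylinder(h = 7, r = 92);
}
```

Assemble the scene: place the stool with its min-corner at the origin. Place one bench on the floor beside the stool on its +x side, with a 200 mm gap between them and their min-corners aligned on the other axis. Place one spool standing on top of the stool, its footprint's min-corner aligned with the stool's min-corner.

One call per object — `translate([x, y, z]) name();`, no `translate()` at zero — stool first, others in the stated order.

stool();
translate([528, 0, 0]) bench();
translate([0, 0, 415]) spool();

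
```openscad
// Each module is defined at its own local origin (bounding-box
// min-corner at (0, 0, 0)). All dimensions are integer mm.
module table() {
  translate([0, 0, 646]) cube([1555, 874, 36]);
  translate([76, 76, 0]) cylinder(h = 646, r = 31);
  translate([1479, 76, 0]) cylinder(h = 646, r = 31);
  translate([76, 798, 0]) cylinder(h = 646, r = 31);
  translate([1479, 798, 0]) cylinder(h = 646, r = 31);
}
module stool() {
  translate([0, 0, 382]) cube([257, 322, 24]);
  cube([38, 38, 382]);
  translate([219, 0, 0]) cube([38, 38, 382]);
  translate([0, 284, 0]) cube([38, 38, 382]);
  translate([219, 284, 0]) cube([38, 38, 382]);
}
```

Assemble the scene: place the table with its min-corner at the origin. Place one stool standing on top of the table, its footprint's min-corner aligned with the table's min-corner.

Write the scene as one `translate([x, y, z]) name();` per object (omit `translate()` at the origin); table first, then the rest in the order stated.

table();
translate([0, 0, 682]) stool();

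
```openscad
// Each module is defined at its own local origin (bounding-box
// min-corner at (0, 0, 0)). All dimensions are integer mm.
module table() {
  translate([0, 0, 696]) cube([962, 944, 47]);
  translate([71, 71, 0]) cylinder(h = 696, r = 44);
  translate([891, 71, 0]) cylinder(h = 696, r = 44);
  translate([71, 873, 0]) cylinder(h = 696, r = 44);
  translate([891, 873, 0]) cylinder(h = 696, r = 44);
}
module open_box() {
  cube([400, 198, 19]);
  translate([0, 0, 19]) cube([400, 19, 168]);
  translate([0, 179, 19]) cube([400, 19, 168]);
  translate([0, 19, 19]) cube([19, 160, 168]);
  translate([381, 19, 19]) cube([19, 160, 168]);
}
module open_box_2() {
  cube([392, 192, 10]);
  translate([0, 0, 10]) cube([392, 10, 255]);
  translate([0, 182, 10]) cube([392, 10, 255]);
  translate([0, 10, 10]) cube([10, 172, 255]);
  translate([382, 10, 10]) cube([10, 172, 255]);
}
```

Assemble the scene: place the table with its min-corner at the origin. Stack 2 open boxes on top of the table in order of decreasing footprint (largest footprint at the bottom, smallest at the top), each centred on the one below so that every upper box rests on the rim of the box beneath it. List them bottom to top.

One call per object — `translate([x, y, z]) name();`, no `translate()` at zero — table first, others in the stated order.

table();
translate([281, 373, 743]) open_box();
translate([285, 376, 930]) open_box_2();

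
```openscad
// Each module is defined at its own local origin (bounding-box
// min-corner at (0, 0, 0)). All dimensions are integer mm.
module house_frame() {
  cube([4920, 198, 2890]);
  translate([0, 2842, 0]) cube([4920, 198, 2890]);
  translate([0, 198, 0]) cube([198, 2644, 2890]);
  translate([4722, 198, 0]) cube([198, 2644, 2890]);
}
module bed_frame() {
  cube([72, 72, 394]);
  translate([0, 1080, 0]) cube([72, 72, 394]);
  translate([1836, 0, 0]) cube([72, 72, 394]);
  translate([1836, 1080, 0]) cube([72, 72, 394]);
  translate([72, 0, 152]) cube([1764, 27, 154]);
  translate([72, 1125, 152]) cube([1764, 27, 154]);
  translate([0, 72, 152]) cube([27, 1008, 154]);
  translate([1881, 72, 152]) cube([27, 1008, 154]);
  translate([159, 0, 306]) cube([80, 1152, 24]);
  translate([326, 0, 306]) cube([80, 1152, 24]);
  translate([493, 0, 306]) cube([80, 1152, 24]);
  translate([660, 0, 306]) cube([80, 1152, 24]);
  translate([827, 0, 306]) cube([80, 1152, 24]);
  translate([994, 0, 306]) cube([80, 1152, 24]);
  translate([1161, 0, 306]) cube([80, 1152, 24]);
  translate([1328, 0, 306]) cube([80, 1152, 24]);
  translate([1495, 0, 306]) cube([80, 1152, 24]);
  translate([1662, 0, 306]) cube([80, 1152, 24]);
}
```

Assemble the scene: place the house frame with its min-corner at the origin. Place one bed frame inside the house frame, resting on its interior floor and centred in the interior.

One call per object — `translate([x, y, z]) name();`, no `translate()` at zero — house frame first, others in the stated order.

house_frame();
translate([1506, 944, 0]) bed_frame();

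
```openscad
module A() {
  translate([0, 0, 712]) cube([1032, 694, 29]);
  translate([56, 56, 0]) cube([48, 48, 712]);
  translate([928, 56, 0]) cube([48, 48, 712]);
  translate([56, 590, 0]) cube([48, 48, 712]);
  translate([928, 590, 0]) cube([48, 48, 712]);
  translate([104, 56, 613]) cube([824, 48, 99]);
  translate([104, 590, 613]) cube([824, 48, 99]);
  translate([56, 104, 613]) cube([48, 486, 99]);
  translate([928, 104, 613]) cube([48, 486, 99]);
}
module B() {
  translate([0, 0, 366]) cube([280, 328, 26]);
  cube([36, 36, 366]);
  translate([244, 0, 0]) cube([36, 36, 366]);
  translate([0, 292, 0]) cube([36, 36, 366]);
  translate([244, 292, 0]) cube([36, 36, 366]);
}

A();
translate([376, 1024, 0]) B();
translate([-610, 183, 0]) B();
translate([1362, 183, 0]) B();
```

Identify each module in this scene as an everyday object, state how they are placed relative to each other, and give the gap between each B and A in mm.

Each stool's nearest face is 330 mm from the table's bounding box.

A is a table. B is a stool. Three stools sit around the table at the +y, −x, +x sides. The gap between each stool and the table is 330 mm.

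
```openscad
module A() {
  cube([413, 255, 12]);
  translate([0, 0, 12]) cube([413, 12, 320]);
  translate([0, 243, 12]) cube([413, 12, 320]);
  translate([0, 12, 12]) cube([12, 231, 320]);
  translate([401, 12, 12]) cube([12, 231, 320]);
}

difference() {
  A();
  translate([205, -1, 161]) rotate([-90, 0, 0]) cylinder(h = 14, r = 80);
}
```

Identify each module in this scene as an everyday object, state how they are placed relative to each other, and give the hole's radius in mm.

The subtracted cylinder has r = 80 mm.

A is an open box. The open box has a circular hole through its front wall. The hole's radius is 80 mm.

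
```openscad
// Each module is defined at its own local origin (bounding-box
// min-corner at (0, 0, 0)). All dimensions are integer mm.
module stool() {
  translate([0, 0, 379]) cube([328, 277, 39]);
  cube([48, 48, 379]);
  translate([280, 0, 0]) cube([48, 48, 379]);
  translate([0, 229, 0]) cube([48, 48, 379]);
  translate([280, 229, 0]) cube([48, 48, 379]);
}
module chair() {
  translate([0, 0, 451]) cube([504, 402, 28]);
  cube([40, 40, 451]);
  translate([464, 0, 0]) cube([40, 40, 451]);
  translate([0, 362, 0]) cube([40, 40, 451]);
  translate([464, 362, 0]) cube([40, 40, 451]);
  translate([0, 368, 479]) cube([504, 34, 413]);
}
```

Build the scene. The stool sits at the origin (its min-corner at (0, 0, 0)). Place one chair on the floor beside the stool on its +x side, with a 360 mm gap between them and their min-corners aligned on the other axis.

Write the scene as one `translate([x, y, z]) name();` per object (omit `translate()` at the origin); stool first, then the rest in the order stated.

stool();
translate([688, 0, 0]) chair();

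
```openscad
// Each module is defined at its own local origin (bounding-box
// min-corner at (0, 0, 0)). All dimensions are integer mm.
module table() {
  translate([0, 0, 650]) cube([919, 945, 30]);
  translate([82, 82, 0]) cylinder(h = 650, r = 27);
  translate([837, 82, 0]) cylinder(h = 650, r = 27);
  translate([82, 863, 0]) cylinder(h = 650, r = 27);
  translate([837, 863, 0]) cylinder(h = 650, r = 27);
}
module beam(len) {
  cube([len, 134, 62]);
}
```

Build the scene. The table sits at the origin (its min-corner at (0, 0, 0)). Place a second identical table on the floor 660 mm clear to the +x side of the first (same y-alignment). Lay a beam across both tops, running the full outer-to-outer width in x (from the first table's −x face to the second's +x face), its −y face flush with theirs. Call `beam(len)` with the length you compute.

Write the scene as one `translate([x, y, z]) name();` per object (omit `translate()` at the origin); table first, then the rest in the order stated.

table();
translate([1579, 0, 0]) table();
translate([0, 0, 680]) beam(2498);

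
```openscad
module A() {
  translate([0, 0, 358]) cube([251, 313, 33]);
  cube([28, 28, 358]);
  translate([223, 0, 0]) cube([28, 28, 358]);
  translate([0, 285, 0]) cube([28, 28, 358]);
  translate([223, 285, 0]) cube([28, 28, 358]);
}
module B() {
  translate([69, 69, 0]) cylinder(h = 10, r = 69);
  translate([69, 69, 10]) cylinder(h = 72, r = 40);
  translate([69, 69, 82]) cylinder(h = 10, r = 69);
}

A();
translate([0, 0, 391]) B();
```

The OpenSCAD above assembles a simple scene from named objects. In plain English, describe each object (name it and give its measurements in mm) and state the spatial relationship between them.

A is a four-legged stool. The seat is 251×313 mm, 33 mm thick, top at z = 391 mm. It stands on four square legs, each 28×28 mm in cross-section, from z = 0 to the seat underside, each flush with a corner of the seat.

B is a spool: two coaxial disc flanges of radius 69 mm and thickness 10 mm, joined by a core cylinder of radius 40 mm and height 72 mm. The lower flange rests on z = 0 and the three cylinders share a vertical axis.

The spool is on top of the stool.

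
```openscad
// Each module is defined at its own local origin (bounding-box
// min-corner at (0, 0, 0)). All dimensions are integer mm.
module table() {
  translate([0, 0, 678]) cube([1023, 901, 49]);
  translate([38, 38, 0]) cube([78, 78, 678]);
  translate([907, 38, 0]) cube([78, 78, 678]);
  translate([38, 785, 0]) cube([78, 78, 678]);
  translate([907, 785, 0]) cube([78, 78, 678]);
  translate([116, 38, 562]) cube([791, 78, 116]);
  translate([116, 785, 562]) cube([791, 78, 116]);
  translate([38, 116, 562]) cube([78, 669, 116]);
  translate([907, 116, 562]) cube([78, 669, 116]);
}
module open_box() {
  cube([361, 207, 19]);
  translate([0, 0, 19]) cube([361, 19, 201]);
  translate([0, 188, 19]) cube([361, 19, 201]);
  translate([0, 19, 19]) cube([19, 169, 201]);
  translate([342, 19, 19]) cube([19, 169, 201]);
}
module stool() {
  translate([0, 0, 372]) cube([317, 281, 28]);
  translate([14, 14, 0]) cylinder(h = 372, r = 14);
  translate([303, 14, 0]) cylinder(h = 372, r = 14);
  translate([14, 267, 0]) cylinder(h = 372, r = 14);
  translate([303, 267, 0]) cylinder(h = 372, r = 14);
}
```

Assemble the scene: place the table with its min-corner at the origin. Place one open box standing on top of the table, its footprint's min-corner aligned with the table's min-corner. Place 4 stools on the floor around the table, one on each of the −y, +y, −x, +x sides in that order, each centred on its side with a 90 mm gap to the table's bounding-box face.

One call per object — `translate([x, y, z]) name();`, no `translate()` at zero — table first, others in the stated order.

table();
translate([0, 0, 727]) open_box();
translate([353, -371, 0]) stool();
translate([353, 991, 0]) stool();
translate([-407, 310, 0]) stool();
translate([1113, 310, 0]) stool();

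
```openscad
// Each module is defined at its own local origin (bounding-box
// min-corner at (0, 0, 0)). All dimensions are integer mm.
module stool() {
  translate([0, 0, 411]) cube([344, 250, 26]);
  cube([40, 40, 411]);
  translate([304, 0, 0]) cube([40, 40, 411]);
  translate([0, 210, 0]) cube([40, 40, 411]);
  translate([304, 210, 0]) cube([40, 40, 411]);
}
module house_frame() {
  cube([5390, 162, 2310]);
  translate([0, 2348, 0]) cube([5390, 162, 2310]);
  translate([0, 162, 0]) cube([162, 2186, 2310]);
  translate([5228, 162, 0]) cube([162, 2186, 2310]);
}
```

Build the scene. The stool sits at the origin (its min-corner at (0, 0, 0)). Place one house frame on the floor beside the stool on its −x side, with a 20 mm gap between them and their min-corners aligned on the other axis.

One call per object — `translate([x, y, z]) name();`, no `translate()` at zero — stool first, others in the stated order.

stool();
translate([-5410, 0, 0]) house_frame();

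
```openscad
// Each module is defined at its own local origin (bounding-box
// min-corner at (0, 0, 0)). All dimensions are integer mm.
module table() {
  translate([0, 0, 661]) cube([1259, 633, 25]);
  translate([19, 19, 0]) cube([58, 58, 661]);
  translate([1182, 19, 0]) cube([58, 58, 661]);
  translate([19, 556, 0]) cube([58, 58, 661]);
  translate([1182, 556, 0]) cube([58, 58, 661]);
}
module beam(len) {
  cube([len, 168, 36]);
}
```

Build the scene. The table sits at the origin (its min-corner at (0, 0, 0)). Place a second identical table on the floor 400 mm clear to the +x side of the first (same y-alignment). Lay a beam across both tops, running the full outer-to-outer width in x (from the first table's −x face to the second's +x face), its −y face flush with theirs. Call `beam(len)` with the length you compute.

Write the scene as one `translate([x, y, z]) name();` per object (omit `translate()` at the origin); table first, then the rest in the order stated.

table();
translate([1659, 0, 0]) table();
translate([0, 0, 686]) beam(2918);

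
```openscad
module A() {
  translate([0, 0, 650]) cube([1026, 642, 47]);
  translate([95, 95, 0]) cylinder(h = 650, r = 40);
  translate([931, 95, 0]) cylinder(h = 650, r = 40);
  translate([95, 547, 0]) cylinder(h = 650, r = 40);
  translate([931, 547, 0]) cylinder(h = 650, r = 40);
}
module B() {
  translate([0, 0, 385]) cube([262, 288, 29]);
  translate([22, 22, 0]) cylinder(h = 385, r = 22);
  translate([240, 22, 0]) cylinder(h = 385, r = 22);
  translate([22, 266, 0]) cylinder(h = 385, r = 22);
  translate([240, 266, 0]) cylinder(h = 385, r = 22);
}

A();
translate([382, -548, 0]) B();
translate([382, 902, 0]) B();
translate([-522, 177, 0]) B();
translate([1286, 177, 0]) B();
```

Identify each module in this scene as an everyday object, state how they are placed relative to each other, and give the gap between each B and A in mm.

A is a table. B is a stool. Four stools sit around the table at the −y, +y, −x, +x sides. The gap between each stool and the table is 260 mm.

Each stool's nearest face is 260 mm from the table's bounding box.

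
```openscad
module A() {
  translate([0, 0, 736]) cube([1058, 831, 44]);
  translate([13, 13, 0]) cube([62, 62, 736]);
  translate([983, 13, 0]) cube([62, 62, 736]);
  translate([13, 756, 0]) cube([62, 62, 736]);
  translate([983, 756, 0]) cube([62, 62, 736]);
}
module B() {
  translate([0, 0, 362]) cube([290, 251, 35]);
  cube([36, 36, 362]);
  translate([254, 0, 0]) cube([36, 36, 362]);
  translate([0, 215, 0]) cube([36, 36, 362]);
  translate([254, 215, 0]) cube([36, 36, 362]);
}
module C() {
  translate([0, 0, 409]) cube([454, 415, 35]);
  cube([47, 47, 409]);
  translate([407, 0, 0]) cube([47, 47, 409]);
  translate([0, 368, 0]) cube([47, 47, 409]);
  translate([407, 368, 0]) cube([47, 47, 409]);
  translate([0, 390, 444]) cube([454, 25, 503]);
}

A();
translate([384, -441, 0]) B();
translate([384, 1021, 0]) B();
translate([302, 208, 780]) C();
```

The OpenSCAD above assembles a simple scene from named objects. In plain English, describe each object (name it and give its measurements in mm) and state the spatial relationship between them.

A is a table with a 1058×831 mm rectangular top, 44 mm thick, top surface at z = 780 mm, supported by four 62×62 mm square legs, each inset 13 mm from the nearest pair of top edges, running from the floor.

B is a four-legged stool. The seat is 290×251 mm, 35 mm thick, top at z = 397 mm. It stands on four square legs, each 36×36 mm in cross-section, from z = 0 to the seat underside, each flush with a corner of the seat.

C is a chair. The seat is a 454×415×35 mm slab with its top at z = 444 mm, on four 47×47 mm corner legs (flush with the seat edges, standing on z = 0). A flat backrest 25 mm thick, 503 mm tall, spans the full seat width and rises from the seat top along its +y edge, rear face flush with the rear of the seat.

Two stools sit around the table at the −y, +y sides. The chair is on top of the table, centred.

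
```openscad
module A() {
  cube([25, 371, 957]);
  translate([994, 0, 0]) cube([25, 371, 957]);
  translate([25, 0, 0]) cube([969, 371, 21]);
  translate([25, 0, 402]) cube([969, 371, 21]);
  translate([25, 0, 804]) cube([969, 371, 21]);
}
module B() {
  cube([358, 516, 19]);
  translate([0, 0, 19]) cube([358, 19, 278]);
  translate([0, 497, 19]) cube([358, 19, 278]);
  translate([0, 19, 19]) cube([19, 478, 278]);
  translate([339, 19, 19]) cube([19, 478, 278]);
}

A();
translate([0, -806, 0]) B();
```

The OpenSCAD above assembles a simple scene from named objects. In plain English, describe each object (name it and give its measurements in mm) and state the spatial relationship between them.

A is an open bookshelf. Two side panels, each 25 mm thick, 371 mm deep and 957 mm tall, stand 1019 mm apart (outside-to-outside). Between them sit 3 shelves, each 21 mm thick and 371 mm deep, spanning the full gap between the sides. The bottom shelf rests on the floor (its underside at z = 0) and the clear gap between one shelf's top and the next shelf's underside is 381 mm.

B is an open storage box with external size 358×516×297 mm and wall thickness 19 mm (the base is also 19 mm thick). The base covers the whole footprint; the four walls stand on the base, with the y-facing walls full-width and the x-facing walls fitting between their inner faces.

The open box is on the floor beside the bookshelf on its −y side.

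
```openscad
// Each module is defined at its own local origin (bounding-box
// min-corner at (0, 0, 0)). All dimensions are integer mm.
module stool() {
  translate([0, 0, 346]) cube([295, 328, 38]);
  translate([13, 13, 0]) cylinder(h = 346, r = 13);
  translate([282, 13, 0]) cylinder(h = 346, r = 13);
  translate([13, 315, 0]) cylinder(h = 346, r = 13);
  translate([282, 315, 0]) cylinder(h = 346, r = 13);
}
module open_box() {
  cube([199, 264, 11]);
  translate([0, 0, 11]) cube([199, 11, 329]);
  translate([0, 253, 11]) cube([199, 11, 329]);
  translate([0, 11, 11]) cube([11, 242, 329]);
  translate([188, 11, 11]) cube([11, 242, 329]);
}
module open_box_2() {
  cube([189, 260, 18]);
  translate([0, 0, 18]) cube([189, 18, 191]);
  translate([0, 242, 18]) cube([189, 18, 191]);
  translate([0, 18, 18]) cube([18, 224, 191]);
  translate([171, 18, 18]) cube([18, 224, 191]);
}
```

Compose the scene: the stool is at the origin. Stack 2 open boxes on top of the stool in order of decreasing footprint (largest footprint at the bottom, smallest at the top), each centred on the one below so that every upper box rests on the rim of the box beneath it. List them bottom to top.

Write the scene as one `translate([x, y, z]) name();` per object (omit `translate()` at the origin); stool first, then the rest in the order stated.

stool();
translate([48, 32, 384]) open_box();
translate([53, 34, 724]) open_box_2();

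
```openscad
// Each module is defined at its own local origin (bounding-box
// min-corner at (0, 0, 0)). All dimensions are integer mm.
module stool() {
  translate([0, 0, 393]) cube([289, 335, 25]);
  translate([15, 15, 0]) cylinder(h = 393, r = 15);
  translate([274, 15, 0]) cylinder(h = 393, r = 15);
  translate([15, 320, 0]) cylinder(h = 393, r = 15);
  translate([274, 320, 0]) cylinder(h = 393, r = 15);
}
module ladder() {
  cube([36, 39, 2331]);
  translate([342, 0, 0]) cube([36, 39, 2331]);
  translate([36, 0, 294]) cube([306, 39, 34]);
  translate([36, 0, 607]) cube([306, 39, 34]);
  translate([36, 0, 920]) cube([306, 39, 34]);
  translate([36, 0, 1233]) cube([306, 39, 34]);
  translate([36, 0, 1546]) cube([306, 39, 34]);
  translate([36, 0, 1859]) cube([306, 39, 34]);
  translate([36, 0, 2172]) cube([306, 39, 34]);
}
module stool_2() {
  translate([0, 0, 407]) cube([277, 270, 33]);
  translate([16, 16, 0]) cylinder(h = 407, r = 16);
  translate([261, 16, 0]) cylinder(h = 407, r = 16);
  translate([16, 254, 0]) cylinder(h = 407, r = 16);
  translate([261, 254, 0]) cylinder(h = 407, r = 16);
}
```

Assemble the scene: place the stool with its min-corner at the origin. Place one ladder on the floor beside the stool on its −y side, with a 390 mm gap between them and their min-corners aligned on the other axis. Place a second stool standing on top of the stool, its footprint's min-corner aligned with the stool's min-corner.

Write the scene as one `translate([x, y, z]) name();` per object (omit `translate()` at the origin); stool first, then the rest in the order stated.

stool();
translate([0, -429, 0]) ladder();
translate([0, 0, 418]) stool_2();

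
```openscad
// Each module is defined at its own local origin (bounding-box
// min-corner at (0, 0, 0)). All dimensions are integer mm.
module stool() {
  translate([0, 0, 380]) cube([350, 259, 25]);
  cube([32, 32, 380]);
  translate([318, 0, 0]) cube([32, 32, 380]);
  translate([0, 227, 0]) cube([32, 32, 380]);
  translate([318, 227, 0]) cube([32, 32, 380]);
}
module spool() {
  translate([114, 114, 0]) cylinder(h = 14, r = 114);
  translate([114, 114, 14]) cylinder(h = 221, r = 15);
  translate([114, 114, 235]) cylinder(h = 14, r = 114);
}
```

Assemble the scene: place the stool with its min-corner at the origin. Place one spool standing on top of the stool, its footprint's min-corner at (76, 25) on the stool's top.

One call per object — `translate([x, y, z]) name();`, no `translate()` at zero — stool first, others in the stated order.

stool();
translate([76, 25, 405]) spool();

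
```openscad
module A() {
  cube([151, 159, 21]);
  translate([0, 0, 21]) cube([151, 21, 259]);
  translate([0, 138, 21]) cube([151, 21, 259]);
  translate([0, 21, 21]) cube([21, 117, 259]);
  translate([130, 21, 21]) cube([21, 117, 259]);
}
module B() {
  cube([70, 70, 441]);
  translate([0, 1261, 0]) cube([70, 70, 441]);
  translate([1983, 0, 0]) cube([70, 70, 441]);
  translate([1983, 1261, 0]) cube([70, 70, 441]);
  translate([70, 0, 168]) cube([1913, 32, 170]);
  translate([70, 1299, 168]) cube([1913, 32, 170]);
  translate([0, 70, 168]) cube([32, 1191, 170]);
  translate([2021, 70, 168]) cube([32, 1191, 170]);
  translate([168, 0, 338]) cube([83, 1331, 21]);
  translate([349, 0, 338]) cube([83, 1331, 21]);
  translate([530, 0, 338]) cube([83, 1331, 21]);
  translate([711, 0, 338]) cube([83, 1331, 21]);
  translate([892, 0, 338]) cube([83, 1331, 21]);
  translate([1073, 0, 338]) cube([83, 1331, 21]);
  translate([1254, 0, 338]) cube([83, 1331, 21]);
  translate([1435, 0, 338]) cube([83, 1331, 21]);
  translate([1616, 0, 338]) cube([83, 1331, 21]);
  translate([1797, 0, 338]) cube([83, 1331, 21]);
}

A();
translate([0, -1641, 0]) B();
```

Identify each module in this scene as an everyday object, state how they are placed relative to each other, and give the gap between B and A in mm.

A is an open box. B is a bed frame. The bed frame is on the floor beside the open box on its −y side. The gap between the bed frame and the open box is 310 mm.

The bed frame's nearest face is 310 mm from the open box's −y face.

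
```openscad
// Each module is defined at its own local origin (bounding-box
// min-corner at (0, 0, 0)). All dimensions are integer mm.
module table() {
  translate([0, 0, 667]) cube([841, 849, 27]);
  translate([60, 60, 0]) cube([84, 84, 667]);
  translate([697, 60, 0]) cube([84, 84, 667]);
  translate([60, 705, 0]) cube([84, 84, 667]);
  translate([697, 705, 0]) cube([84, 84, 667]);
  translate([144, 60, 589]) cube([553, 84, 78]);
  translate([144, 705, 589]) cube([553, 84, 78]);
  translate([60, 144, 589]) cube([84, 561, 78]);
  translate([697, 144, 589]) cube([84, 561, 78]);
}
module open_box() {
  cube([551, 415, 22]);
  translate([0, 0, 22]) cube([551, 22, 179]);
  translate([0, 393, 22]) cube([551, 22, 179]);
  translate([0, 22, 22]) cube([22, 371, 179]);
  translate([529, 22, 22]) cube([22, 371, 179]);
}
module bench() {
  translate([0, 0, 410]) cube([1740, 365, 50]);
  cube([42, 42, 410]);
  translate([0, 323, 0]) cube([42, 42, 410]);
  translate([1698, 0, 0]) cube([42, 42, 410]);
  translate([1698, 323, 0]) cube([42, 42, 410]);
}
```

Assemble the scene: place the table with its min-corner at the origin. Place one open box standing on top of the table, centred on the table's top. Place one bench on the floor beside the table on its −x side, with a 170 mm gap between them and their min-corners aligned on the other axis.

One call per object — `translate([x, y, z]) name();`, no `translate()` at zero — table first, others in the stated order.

table();
translate([145, 217, 694]) open_box();
translate([-1910, 0, 0]) bench();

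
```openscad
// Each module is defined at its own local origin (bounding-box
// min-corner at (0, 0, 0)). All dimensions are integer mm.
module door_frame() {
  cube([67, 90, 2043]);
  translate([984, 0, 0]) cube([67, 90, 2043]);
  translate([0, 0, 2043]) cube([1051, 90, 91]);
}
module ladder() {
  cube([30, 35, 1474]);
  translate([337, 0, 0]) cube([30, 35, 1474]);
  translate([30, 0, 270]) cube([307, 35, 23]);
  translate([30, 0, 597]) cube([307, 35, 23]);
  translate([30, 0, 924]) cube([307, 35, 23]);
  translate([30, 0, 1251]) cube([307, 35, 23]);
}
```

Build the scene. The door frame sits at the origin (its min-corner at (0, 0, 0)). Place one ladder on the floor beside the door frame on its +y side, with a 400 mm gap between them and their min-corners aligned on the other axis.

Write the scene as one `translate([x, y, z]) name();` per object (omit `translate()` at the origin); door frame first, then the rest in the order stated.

door_frame();
translate([0, 490, 0]) ladder();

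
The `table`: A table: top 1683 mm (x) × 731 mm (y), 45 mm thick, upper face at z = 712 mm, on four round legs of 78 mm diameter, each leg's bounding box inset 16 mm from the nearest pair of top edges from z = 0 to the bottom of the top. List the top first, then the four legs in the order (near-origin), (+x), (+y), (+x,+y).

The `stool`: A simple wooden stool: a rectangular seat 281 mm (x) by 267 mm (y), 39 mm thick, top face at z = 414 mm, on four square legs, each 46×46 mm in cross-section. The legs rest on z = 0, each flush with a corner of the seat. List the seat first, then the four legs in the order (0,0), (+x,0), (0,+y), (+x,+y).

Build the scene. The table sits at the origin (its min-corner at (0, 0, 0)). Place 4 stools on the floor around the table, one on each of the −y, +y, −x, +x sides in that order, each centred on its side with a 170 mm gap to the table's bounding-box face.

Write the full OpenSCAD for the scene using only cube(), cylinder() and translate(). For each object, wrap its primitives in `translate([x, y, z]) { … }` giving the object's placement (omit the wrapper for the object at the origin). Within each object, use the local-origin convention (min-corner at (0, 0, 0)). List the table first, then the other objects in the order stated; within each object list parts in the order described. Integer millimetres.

translate([0, 0, 667]) cube([1683, 731, 45]);
translate([55, 55, 0]) cylinder(h = 667, r = 39);
translate([1628, 55, 0]) cylinder(h = 667, r = 39);
translate([55, 676, 0]) cylinder(h = 667, r = 39);
translate([1628, 676, 0]) cylinder(h = 667, r = 39);
translate([701, -437, 0]) {
  translate([0, 0, 375]) cube([281, 267, 39]);
  cube([46, 46, 375]);
  translate([235, 0, 0]) cube([46, 46, 375]);
  translate([0, 221, 0]) cube([46, 46, 375]);
  translate([235, 221, 0]) cube([46, 46, 375]);
}
translate([701, 901, 0]) {
  translate([0, 0, 375]) cube([281, 267, 39]);
  cube([46, 46, 375]);
  translate([235, 0, 0]) cube([46, 46, 375]);
  translate([0, 221, 0]) cube([46, 46, 375]);
  translate([235, 221, 0]) cube([46, 46, 375]);
}
translate([-451, 232, 0]) {
  translate([0, 0, 375]) cube([281, 267, 39]);
  cube([46, 46, 375]);
  translate([235, 0, 0]) cube([46, 46, 375]);
  translate([0, 221, 0]) cube([46, 46, 375]);
  translate([235, 221, 0]) cube([46, 46, 375]);
}
translate([1853, 232, 0]) {
  translate([0, 0, 375]) cube([281, 267, 39]);
  cube([46, 46, 375]);
  translate([235, 0, 0]) cube([46, 46, 375]);
  translate([0, 221, 0]) cube([46, 46, 375]);
  translate([235, 221, 0]) cube([46, 46, 375]);
}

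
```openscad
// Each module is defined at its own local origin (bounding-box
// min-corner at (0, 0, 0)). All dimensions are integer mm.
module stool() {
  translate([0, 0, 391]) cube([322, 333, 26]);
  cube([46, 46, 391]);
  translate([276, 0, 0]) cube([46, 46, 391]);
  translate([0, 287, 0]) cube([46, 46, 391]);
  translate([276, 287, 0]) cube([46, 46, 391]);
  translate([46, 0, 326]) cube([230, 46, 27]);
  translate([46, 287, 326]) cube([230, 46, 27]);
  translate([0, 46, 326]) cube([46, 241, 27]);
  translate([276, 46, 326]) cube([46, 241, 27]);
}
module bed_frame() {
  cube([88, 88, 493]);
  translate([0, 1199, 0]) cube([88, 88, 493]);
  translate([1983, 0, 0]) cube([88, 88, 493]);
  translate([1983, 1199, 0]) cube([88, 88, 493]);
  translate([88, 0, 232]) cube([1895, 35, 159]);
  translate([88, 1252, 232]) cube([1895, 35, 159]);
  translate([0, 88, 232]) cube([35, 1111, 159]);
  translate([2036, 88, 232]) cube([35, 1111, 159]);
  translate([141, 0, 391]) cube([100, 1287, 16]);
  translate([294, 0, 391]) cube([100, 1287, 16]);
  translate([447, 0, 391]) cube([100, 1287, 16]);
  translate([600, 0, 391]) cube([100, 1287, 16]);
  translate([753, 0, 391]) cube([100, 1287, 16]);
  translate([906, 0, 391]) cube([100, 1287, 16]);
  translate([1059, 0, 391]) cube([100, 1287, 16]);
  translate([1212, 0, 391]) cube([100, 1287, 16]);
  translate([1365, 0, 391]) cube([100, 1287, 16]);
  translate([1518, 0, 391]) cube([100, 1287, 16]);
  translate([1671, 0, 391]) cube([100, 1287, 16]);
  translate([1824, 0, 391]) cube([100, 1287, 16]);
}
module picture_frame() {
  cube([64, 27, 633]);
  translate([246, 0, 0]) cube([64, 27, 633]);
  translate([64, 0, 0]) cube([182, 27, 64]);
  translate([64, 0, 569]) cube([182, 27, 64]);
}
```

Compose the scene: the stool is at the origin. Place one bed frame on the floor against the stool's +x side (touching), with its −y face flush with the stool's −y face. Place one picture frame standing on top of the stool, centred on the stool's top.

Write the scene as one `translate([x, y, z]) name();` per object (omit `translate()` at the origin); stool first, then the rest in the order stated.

stool();
translate([322, 0, 0]) bed_frame();
translate([6, 153, 417]) picture_frame();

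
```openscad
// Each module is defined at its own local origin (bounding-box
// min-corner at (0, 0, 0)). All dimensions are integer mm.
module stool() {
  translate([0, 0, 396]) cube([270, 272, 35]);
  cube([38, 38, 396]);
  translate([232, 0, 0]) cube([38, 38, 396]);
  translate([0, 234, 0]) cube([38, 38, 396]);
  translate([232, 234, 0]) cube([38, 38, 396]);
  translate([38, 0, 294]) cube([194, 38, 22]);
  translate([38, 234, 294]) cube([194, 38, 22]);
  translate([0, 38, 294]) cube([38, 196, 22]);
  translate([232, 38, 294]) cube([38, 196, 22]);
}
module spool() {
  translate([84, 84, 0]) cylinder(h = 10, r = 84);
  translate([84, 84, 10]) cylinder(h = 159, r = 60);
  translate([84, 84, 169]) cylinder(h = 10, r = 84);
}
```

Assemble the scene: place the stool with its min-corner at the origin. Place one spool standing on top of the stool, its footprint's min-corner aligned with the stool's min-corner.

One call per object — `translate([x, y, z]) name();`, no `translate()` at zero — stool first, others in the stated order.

stool();
translate([0, 0, 431]) spool();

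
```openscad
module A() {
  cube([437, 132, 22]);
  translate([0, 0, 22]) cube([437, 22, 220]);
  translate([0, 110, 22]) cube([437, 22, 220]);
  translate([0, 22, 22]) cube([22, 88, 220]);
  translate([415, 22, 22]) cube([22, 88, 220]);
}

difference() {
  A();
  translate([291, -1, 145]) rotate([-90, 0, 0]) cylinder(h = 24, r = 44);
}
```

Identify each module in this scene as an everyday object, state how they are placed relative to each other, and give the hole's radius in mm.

The subtracted cylinder has r = 44 mm.

A is an open box. The open box has a circular hole through its front wall. The hole's radius is 44 mm.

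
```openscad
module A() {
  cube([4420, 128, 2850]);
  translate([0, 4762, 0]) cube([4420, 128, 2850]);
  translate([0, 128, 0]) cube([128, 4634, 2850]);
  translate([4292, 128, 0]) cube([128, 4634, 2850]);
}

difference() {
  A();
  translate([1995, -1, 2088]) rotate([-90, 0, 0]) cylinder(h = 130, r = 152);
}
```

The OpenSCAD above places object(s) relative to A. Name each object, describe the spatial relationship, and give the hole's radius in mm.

The subtracted cylinder has r = 152 mm.

A is a house frame. The house frame has a circular hole through its front wall. The hole's radius is 152 mm.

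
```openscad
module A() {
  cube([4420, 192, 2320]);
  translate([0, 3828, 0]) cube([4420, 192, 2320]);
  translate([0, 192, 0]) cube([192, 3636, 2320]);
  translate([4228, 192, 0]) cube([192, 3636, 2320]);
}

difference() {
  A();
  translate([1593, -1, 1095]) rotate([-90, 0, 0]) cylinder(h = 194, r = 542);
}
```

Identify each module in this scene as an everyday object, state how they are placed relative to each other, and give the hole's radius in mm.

The subtracted cylinder has r = 542 mm.

A is a house frame. The house frame has a circular hole through its front wall. The hole's radius is 542 mm.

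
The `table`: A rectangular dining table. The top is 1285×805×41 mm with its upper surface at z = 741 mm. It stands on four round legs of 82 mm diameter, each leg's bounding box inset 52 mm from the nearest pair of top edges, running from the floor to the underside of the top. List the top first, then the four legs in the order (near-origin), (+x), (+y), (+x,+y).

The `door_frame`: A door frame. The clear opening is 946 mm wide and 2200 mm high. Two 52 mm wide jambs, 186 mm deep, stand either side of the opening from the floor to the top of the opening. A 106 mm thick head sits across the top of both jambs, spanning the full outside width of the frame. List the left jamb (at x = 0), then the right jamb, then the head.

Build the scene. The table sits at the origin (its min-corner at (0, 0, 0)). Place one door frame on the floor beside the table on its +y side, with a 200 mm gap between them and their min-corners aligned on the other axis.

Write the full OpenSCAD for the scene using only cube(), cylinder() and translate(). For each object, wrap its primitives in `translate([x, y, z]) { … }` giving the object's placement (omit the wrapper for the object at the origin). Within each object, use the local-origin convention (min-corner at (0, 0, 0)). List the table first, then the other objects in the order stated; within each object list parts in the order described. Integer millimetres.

translate([0, 0, 700]) cube([1285, 805, 41]);
translate([93, 93, 0]) cylinder(h = 700, r = 41);
translate([1192, 93, 0]) cylinder(h = 700, r = 41);
translate([93, 712, 0]) cylinder(h = 700, r = 41);
translate([1192, 712, 0]) cylinder(h = 700, r = 41);
translate([0, 1005, 0]) {
  cube([52, 186, 2200]);
  translate([998, 0, 0]) cube([52, 186, 2200]);
  translate([0, 0, 2200]) cube([1050, 186, 106]);
}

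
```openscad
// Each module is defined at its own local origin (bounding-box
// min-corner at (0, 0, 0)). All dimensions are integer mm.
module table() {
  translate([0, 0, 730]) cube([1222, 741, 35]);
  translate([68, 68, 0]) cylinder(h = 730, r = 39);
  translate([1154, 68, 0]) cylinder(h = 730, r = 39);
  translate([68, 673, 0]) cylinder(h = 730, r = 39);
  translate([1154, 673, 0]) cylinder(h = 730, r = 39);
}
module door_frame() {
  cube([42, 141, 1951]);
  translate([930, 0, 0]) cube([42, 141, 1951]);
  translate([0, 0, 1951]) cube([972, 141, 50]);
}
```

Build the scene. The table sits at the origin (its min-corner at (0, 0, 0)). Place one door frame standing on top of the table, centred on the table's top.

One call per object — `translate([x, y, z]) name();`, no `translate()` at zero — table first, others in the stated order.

table();
translate([125, 300, 765]) door_frame();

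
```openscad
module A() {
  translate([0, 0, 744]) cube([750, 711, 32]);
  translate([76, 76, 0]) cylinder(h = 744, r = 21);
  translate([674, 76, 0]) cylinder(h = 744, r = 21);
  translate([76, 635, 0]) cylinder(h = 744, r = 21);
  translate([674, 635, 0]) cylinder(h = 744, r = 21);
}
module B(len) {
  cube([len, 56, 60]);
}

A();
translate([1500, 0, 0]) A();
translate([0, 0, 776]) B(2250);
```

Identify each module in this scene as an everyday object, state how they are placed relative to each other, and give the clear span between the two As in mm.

Second table starts at x = 1500; first ends at x = 750; clear span = 1500 − 750 = 750 mm.

A is a table. B is a beam. A beam spans the tops of two tables. The clear span between the two tables is 750 mm.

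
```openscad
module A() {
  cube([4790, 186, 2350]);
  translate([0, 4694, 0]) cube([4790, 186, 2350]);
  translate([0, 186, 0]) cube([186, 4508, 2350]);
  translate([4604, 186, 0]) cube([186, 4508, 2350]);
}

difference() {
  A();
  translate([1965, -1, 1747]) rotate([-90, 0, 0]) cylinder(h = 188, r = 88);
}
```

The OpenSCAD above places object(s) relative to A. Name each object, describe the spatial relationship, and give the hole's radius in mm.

The subtracted cylinder has r = 88 mm.

A is a house frame. The house frame has a circular hole through its front wall. The hole's radius is 88 mm.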